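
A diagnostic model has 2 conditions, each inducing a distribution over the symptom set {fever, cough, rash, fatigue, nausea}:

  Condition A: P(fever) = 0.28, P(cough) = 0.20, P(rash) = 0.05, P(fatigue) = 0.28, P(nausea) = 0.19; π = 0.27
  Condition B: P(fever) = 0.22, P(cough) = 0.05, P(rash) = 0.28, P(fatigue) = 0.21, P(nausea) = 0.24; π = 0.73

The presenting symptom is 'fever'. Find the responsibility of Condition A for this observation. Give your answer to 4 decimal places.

0.3201

P(component k | x) = π_k·f_k(x) / marginal(x), where marginal(x) = Σ_j π_j·f_j(x).
Categorical probabilities:
  p_A = P(fever | comp) = 0.28
  p_B = P(fever | comp) = 0.22
Weight by the priors:
  π_A·p_A = 0.27 × 0.28 = 0.0756
  π_B·p_B = 0.73 × 0.22 = 0.1606
Sum: 0.0756 + 0.1606 = 0.2362
Responsibility of Condition A: 0.0756 / 0.2362 ≈ 0.3201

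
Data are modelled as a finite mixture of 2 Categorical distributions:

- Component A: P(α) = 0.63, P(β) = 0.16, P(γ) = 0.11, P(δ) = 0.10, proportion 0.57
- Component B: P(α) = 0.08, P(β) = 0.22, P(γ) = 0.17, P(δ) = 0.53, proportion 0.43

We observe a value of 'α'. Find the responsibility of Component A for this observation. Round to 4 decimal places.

The responsibility of component k is w_k f_k(x) divided by Σ_j w_j f_j(x).
Categorical probabilities:
  p_A = P(α | comp) = 0.63
  p_B = P(α | comp) = 0.08
Prior × likelihood for each component:
  w_A·p_A = 0.57 × 0.63 = 0.3591
  w_B·p_B = 0.43 × 0.08 = 0.0344
Sum: 0.3591 + 0.0344 = 0.3935
P(Component A | x) ≈ 0.9126

0.9126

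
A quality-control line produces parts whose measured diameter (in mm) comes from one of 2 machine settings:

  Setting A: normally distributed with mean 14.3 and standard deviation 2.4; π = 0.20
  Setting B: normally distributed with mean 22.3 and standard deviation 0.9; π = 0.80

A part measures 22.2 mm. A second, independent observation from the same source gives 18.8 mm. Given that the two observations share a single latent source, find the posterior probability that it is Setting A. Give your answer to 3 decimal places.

Apply Bayes' rule: the posterior for each component is proportional to its prior times its likelihood at x.
Since both observations come from the same component, the likelihood for component k is f_k(x₁)·f_k(x₂).
  p_A = [(1/(2.4·√(2π)))·exp(−(22.2−14.3)²/(2·2.4²)) = 0.166226·exp(-5.41753) = 0.000737723] × [0.0286609] = 2.11438e-05
  p_B = [(1/(0.9·√(2π)))·exp(−(22.2−22.3)²/(2·0.9²)) = 0.443269·exp(-0.00617) = 0.440541] × [0.000230489] = 0.00010154
Prior × likelihood for each component:
  π_A·p_A = 0.20 × 2.11438e-05 = 4.22877e-06
  π_B·p_B = 0.80 × 0.00010154 = 8.1232e-05
Evidence: 4.22877e-06 + 8.1232e-05 = 8.54608e-05
P(Setting A | x₁, x₂) = 4.22877e-06 / 8.54608e-05 ≈ 0.049

0.049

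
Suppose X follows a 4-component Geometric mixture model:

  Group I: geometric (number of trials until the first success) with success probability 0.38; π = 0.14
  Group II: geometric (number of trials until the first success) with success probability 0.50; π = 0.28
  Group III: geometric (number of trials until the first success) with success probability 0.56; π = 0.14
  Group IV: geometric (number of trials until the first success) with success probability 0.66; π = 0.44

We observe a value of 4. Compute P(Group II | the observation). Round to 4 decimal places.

0.3625

Apply Bayes' rule: the posterior for each component is proportional to its prior times its likelihood at x.
Evaluate each component's likelihood at the observed value:
  p_I = 0.38·(1−0.38)^3 = 0.38·0.238328 = 0.0905646
  p_II = 0.50·(1−0.50)^3 = 0.50·0.125 = 0.0625
  p_III = 0.56·(1−0.56)^3 = 0.56·0.085184 = 0.047703
  p_IV = 0.66·(1−0.66)^3 = 0.66·0.039304 = 0.0259406
Prior × likelihood for each component:
  P(Z=I)·p_I = 0.14 × 0.0905646 = 0.012679
  P(Z=II)·p_II = 0.28 × 0.0625 = 0.0175
  P(Z=III)·p_III = 0.14 × 0.047703 = 0.00667843
  P(Z=IV)·p_IV = 0.44 × 0.0259406 = 0.0114139
Marginal: 0.012679 + 0.0175 + 0.00667843 + 0.0114139 = 0.0482714
Responsibility of Group II: 0.0175 / 0.0482714 ≈ 0.3625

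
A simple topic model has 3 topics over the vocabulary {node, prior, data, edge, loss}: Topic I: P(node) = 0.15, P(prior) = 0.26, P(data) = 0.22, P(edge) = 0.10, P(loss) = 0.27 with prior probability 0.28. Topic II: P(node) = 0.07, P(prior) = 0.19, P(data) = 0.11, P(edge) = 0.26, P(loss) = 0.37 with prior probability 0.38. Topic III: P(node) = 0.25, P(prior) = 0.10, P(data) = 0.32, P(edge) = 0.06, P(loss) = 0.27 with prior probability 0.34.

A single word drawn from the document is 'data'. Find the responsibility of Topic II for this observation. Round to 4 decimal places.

0.1970

The responsibility of component k is π_k f_k(x) divided by Σ_j π_j f_j(x).
Categorical probabilities:
  L_I = 0.22
  L_II = 0.11
  L_III = 0.32
Unnormalised posteriors:
  π_I·L_I = 0.28 × 0.22 = 0.0616
  π_II·L_II = 0.38 × 0.11 = 0.0418
  π_III·L_III = 0.34 × 0.32 = 0.1088
Marginal: 0.0616 + 0.0418 + 0.1088 = 0.2122
So the posterior for Topic II is 0.0418 / 0.2122 ≈ 0.1970.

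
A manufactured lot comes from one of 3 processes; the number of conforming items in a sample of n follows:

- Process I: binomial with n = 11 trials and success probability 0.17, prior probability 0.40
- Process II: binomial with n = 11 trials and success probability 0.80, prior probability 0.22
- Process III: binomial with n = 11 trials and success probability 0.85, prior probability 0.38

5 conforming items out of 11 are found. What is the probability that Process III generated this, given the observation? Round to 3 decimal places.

Posterior ∝ prior × likelihood, so P(k | x) ∝ w_k f_k(x); normalise over all components.
Evaluate each component's likelihood at the observed value:
  p_I = 0.0214464
  p_II = 0.00968884
  p_III = 0.00233499
Prior × likelihood for each component:
  w_I·p_I = 0.40 × 0.0214464 = 0.00857857
  w_II·p_II = 0.22 × 0.00968884 = 0.00213155
  w_III·p_III = 0.38 × 0.00233499 = 0.000887294
Normaliser: 0.00857857 + 0.00213155 + 0.000887294 = 0.0115974
Responsibility of Process III: 0.000887294 / 0.0115974 ≈ 0.077

0.077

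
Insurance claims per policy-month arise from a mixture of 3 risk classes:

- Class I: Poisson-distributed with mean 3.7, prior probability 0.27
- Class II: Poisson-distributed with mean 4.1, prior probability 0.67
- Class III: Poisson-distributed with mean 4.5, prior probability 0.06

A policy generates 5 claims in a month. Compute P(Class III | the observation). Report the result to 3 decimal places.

0.066

The responsibility of component k is w_k f_k(x) divided by Σ_j w_j f_j(x).
Poisson probabilities:
  p_I = 0.142869
  p_II = 0.160004
  p_III = 0.170827
Multiply by the mixture weights:
  w_I·p_I = 0.27 × 0.142869 = 0.0385746
  w_II·p_II = 0.67 × 0.160004 = 0.107203
  w_III·p_III = 0.06 × 0.170827 = 0.0102496
Denominator: 0.0385746 + 0.107203 + 0.0102496 = 0.156027
So the posterior for Class III is 0.0102496 / 0.156027 ≈ 0.066.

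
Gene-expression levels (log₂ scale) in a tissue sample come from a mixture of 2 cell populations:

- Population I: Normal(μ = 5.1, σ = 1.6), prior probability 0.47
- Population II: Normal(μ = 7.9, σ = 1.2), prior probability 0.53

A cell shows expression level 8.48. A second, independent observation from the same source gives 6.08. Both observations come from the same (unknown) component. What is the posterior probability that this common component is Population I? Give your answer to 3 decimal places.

Posterior ∝ prior × likelihood, so P(k | x) ∝ w_k f_k(x); normalise over all components.
Since both observations come from the same component, the likelihood for component k is f_k(x₁)·f_k(x₂).
  L_I = [0.0267754] × [0.206693] = 0.0055343
  L_II = [0.295802] × [0.105252] = 0.0311337
Prior × likelihood for each component:
  w_I·L_I = 0.47 × 0.0055343 = 0.00260112
  w_II·L_II = 0.53 × 0.0311337 = 0.0165009
Marginal: 0.00260112 + 0.0165009 = 0.019102
P(Population I | x₁,x₂) = 0.00260112 / 0.019102 ≈ 0.136

0.136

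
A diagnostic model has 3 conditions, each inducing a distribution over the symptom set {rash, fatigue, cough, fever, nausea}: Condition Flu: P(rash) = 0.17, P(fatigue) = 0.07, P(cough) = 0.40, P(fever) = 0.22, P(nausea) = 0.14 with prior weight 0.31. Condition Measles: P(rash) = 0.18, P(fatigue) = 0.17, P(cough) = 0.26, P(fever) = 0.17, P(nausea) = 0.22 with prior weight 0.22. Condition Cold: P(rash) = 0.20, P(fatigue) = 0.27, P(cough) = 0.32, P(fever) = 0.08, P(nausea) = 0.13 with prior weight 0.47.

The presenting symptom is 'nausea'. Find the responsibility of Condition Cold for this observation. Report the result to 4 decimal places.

0.3996

P(component k | x) = w_k·f_k(x) / marginal(x), where marginal(x) = Σ_j w_j·f_j(x).
Categorical probabilities:
  p_Flu = P(nausea | comp) = 0.14
  p_Measles = P(nausea | comp) = 0.22
  p_Cold = P(nausea | comp) = 0.13
Weight by the priors:
  w_Flu·p_Flu = 0.31 × 0.14 = 0.0434
  w_Measles·p_Measles = 0.22 × 0.22 = 0.0484
  w_Cold·p_Cold = 0.47 × 0.13 = 0.0611
Evidence: 0.0434 + 0.0484 + 0.0611 = 0.1529
So the posterior for Condition Cold is 0.0611 / 0.1529 ≈ 0.3996.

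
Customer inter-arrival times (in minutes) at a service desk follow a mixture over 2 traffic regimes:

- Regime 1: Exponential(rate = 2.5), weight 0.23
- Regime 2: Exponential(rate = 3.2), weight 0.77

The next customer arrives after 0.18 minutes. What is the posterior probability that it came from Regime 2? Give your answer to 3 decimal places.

Posterior ∝ prior × likelihood, so P(k | x) ∝ π_k f_k(x); normalise over all components.
Exponential densities:
  p_1 = 1.59407
  p_2 = 1.79886
Unnormalised posteriors:
  π_1·p_1 = 0.23 × 1.59407 = 0.366636
  π_2·p_2 = 0.77 × 1.79886 = 1.38512
Sum: 0.366636 + 1.38512 = 1.75176
So the posterior for Regime 2 is 1.38512 / 1.75176 ≈ 0.791.

0.791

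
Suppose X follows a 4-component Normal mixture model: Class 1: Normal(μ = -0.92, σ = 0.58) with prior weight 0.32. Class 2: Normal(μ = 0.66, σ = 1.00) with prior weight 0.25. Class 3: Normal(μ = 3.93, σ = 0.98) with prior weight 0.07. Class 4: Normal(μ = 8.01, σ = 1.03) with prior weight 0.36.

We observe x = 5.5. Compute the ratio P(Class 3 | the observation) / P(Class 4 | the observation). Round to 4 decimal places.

1.1031

Posterior odds = (w_i f_i(x)) / (w_j f_j(x)); the normalising sum cancels.
Normal densities:
  p_1 = (1/(0.58·√(2π)))·exp(−(5.5−-0.92)²/(2·0.58²)) = 0.687832·exp(-61.26100) = 1.70674e-27
  p_2 = (1/(1.00·√(2π)))·exp(−(5.5−0.66)²/(2·1.00²)) = 0.398942·exp(-11.71280) = 3.26667e-06
  p_3 = (1/(0.98·√(2π)))·exp(−(5.5−3.93)²/(2·0.98²)) = 0.407084·exp(-1.28327) = 0.112815
  p_4 = (1/(1.03·√(2π)))·exp(−(5.5−8.01)²/(2·1.03²)) = 0.387323·exp(-2.96922) = 0.0198864
Posterior odds = (w_3·p_3) / (w_4·p_4) = (0.07·0.112815) / (0.36·0.0198864) = 0.00789707 / 0.00715909 ≈ 1.1031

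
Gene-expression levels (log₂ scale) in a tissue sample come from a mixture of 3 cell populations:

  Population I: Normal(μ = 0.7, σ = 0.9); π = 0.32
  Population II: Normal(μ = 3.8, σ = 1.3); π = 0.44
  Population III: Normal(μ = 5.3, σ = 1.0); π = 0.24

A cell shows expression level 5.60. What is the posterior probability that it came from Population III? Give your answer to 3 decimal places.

0.639

The responsibility of component k is π_k f_k(x) divided by Σ_j π_j f_j(x).
Evaluate each component's likelihood at the observed value:
  L_I = (1/(0.9·√(2π)))·exp(−(5.60−0.7)²/(2·0.9²)) = 0.443269·exp(-14.82099) = 1.62179e-07
  L_II = (1/(1.3·√(2π)))·exp(−(5.60−3.8)²/(2·1.3²)) = 0.306879·exp(-0.95858) = 0.117669
  L_III = (1/(1.0·√(2π)))·exp(−(5.60−5.3)²/(2·1.0²)) = 0.398942·exp(-0.04500) = 0.381388
Unnormalised posteriors:
  π_I·L_I = 0.32 × 1.62179e-07 = 5.18973e-08
  π_II·L_II = 0.44 × 0.117669 = 0.0517742
  π_III·L_III = 0.24 × 0.381388 = 0.0915331
Marginal: 5.18973e-08 + 0.0517742 + 0.0915331 = 0.143307
So the posterior for Population III is 0.0915331 / 0.143307 ≈ 0.639.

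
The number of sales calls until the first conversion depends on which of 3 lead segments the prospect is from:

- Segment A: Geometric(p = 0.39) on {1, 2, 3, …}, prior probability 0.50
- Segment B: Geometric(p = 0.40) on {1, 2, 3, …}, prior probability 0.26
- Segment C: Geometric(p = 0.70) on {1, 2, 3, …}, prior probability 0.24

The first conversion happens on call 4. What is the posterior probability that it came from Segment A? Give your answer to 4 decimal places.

0.6211

By Bayes' theorem, P(k | x) = P(Z=k) f_k(x) / Σ_j P(Z=j) f_j(x).
Geometric probabilities:
  p_A = 0.0885226
  p_B = 0.0864
  p_C = 0.0189
Unnormalised posteriors:
  P(Z=A)·p_A = 0.50 × 0.0885226 = 0.0442613
  P(Z=B)·p_B = 0.26 × 0.0864 = 0.022464
  P(Z=C)·p_C = 0.24 × 0.0189 = 0.004536
Marginal: 0.0442613 + 0.022464 + 0.004536 = 0.0712613
P(Segment A | data) = 0.0442613 / 0.0712613 ≈ 0.6211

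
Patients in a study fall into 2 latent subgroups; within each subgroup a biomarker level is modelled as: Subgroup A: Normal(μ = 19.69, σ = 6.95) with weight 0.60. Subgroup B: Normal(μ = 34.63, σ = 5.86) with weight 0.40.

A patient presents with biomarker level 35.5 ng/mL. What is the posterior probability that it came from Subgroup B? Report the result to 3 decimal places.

Apply Bayes' rule: the posterior for each component is proportional to its prior times its likelihood at x.
Evaluate each component's likelihood at the observed value:
  p_A = 0.00431748
  p_B = 0.0673327
Multiply by the mixture weights:
  P(Z=A)·p_A = 0.60 × 0.00431748 = 0.00259049
  P(Z=B)·p_B = 0.40 × 0.0673327 = 0.0269331
Normaliser: 0.00259049 + 0.0269331 = 0.0295236
So the posterior for Subgroup B is 0.0269331 / 0.0295236 ≈ 0.912.

0.912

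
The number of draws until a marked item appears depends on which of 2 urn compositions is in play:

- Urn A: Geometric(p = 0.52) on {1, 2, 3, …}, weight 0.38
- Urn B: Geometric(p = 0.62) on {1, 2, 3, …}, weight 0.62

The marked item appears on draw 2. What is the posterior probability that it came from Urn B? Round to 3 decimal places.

0.606

The responsibility of component k is π_k f_k(x) divided by Σ_j π_j f_j(x).
Component likelihoods at x = 2:
  f_A = 0.52·(1−0.52)^1 = 0.52·0.48 = 0.2496
  f_B = 0.62·(1−0.62)^1 = 0.62·0.38 = 0.2356
Weight by the priors:
  π_A·f_A = 0.38 × 0.2496 = 0.094848
  π_B·f_B = 0.62 × 0.2356 = 0.146072
Sum: 0.094848 + 0.146072 = 0.24092
P(Urn B | x) ≈ 0.606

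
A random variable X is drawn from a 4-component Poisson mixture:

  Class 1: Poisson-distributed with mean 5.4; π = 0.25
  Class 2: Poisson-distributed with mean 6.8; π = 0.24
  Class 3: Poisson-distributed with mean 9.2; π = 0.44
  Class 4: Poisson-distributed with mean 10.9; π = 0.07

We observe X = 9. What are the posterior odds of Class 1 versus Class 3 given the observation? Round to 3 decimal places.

0.210

The posterior odds equal the prior odds times the likelihood ratio: (P(Z=i)/P(Z=j))·(f_i(x)/f_j(x)).
Poisson probabilities:
  f_1 = 0.0485949
  f_2 = 0.0954146
  f_3 = 0.131467
  f_4 = 0.110475
Posterior odds = (P(Z=1)·f_1) / (P(Z=3)·f_3) = (0.25·0.0485949) / (0.44·0.131467) = 0.0121487 / 0.0578457 ≈ 0.210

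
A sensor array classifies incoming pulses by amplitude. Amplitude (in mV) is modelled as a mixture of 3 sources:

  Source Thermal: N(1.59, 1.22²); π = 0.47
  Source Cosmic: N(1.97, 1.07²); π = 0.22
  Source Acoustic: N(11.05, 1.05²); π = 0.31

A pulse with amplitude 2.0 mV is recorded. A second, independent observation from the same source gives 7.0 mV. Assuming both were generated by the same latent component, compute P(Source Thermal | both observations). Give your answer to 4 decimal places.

0.8400

By Bayes' theorem, P(k | x) = π_k f_k(x) / Σ_j π_j f_j(x).
Since both observations come from the same component, the likelihood for component k is f_k(x₁)·f_k(x₂).
  f_Thermal = [0.309048] × [1.75605e-05] = 5.42704e-06
  f_Cosmic = [0.372697] × [5.92701e-06] = 2.20898e-06
  f_Acoustic = [2.80731e-17] × [0.000223409] = 6.2718e-21
Unnormalised posteriors:
  π_Thermal·f_Thermal = 0.47 × 5.42704e-06 = 2.55071e-06
  π_Cosmic·f_Cosmic = 0.22 × 2.20898e-06 = 4.85975e-07
  π_Acoustic·f_Acoustic = 0.31 × 6.2718e-21 = 1.94426e-21
Normaliser: 2.55071e-06 + 4.85975e-07 + 1.94426e-21 = 3.03668e-06
P(Source Thermal | data) = 2.55071e-06 / 3.03668e-06 ≈ 0.8400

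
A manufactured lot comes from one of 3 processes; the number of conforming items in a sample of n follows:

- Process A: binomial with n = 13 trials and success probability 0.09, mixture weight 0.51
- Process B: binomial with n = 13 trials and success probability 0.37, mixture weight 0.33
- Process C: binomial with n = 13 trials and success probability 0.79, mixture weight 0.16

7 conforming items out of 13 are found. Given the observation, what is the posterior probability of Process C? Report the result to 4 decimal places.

Posterior ∝ prior × likelihood, so P(k | x) ∝ π_k f_k(x); normalise over all components.
Component likelihoods at x = 7 conforming items out of 13:
  L_A = C(13,7)·0.09^7·0.91^6 = 1716·4.78297e-08·0.567869 = 4.66083e-05
  L_B = C(13,7)·0.37^7·0.63^6 = 1716·0.000949319·0.0625235 = 0.101853
  L_C = C(13,7)·0.79^7·0.21^6 = 1716·0.192039·8.57661e-05 = 0.0282633
Multiply by the mixture weights:
  π_A·L_A = 0.51 × 4.66083e-05 = 2.37702e-05
  π_B·L_B = 0.33 × 0.101853 = 0.0336114
  π_C·L_C = 0.16 × 0.0282633 = 0.00452213
Sum: 2.37702e-05 + 0.0336114 + 0.00452213 = 0.0381573
P(Process C | 7 conforming items out of 13) = 0.00452213 / 0.0381573 ≈ 0.1185

0.1185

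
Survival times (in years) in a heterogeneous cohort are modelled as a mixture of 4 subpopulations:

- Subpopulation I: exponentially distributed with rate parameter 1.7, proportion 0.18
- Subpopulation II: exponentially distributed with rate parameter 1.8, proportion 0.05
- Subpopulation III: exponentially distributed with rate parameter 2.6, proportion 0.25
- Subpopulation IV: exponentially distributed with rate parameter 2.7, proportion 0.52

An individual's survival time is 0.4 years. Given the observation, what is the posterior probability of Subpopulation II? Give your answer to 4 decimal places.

P(component k | x) = π_k·f_k(x) / marginal(x), where marginal(x) = Σ_j π_j·f_j(x).
Component likelihoods at x = 0.4 years:
  L_I = 0.861249
  L_II = 0.876154
  L_III = 0.918982
  L_IV = 0.916908
Unnormalised posteriors:
  π_I·L_I = 0.18 × 0.861249 = 0.155025
  π_II·L_II = 0.05 × 0.876154 = 0.0438077
  π_III·L_III = 0.25 × 0.918982 = 0.229746
  π_IV·L_IV = 0.52 × 0.916908 = 0.476792
Marginal: 0.155025 + 0.0438077 + 0.229746 + 0.476792 = 0.90537
So the posterior for Subpopulation II is 0.0438077 / 0.90537 ≈ 0.0484.

0.0484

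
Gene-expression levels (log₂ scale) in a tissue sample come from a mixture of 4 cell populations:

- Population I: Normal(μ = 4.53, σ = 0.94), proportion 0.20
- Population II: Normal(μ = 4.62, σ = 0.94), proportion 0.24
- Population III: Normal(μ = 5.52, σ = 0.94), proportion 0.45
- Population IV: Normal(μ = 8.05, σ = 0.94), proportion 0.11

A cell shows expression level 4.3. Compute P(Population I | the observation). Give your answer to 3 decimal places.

The responsibility of component k is π_k f_k(x) divided by Σ_j π_j f_j(x).
Evaluate each component's likelihood at the observed value:
  L_I = 0.411891
  L_II = 0.400513
  L_III = 0.182812
  L_IV = 0.000148553
Multiply by the mixture weights:
  π_I·L_I = 0.20 × 0.411891 = 0.0823781
  π_II·L_II = 0.24 × 0.400513 = 0.0961232
  π_III·L_III = 0.45 × 0.182812 = 0.0822652
  π_IV·L_IV = 0.11 × 0.000148553 = 1.63409e-05
Sum: 0.0823781 + 0.0961232 + 0.0822652 + 1.63409e-05 = 0.260783
Responsibility of Population I: 0.0823781 / 0.260783 ≈ 0.316

0.316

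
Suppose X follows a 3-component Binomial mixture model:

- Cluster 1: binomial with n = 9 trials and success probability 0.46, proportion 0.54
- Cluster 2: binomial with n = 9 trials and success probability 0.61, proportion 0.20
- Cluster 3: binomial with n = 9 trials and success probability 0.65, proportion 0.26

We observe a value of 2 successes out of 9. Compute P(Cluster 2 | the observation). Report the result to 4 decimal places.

The responsibility of component k is w_k f_k(x) divided by Σ_j w_j f_j(x).
Component likelihoods at x = 2 successes out of 9:
  L_1 = 0.101994
  L_2 = 0.0183829
  L_3 = 0.00978601
Weight by the priors:
  w_1·L_1 = 0.54 × 0.101994 = 0.0550767
  w_2·L_2 = 0.20 × 0.0183829 = 0.00367658
  w_3·L_3 = 0.26 × 0.00978601 = 0.00254436
Marginal: 0.0550767 + 0.00367658 + 0.00254436 = 0.0612977
Responsibility of Cluster 2: 0.00367658 / 0.0612977 ≈ 0.0600

0.0600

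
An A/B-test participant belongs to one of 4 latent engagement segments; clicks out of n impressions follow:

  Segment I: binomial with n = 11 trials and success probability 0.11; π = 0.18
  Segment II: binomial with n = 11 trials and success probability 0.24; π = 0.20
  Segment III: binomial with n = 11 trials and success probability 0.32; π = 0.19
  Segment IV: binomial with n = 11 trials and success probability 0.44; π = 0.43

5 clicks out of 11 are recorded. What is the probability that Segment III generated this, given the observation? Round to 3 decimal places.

0.201

Apply Bayes' rule: the posterior for each component is proportional to its prior times its likelihood at x.
Component likelihoods at x = 5 clicks out of 11:
  p_I = 0.00369782
  p_II = 0.0708891
  p_III = 0.153266
  p_IV = 0.234981
Weight by the priors:
  π_I·p_I = 0.18 × 0.00369782 = 0.000665607
  π_II·p_II = 0.20 × 0.0708891 = 0.0141778
  π_III·p_III = 0.19 × 0.153266 = 0.0291205
  π_IV·p_IV = 0.43 × 0.234981 = 0.101042
Denominator: 0.000665607 + 0.0141778 + 0.0291205 + 0.101042 = 0.145006
P(Segment III | 5 clicks out of 11) = 0.0291205 / 0.145006 ≈ 0.201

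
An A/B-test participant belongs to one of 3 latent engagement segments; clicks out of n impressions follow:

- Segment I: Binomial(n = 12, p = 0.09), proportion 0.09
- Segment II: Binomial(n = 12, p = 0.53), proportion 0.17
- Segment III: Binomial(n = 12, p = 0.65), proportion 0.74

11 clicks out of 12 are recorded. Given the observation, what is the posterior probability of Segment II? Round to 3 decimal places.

0.032

Posterior ∝ prior × likelihood, so P(k | x) ∝ w_k f_k(x); normalise over all components.
Binomial probabilities:
  p_I = 3.42681e-11
  p_II = 0.00522774
  p_III = 0.0367533
Multiply by the mixture weights:
  w_I·p_I = 0.09 × 3.42681e-11 = 3.08413e-12
  w_II·p_II = 0.17 × 0.00522774 = 0.000888715
  w_III·p_III = 0.74 × 0.0367533 = 0.0271974
Normaliser: 3.08413e-12 + 0.000888715 + 0.0271974 = 0.0280861
So the posterior for Segment II is 0.000888715 / 0.0280861 ≈ 0.032.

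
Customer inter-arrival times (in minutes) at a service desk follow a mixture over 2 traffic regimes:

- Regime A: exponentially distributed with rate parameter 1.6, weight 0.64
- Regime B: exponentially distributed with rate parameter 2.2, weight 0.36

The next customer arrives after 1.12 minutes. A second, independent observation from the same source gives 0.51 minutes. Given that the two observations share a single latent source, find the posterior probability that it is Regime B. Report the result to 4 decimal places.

0.2857

The responsibility of component k is π_k f_k(x) divided by Σ_j π_j f_j(x).
Since both observations come from the same component, the likelihood for component k is f_k(x₁)·f_k(x₂).
  p_A = [1.6·e^(−1.6·1.12) = 1.6·e^(−1.7920) = 0.266603] × [0.707515] = 0.188625
  p_B = [2.2·e^(−2.2·1.12) = 2.2·e^(−2.4640) = 0.187207] × [0.716381] = 0.134111
Multiply by the mixture weights:
  π_A·p_A = 0.64 × 0.188625 = 0.12072
  π_B·p_B = 0.36 × 0.134111 = 0.0482801
Marginal: 0.12072 + 0.0482801 = 0.169
Responsibility of Regime B: 0.0482801 / 0.169 ≈ 0.2857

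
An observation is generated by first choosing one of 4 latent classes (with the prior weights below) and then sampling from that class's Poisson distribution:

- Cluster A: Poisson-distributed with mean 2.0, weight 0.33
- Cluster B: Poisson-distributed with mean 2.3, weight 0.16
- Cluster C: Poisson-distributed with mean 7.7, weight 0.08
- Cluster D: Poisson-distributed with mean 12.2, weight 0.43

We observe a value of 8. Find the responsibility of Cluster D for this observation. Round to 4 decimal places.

0.6924

By Bayes' theorem, P(k | x) = P(Z=k) f_k(x) / Σ_j P(Z=j) f_j(x).
Evaluate each component's likelihood at the observed value:
  p_A = 0.000859272
  p_B = 0.00194726
  p_C = 0.138783
  p_D = 0.0612302
Unnormalised posteriors:
  P(Z=A)·p_A = 0.33 × 0.000859272 = 0.00028356
  P(Z=B)·p_B = 0.16 × 0.00194726 = 0.000311562
  P(Z=C)·p_C = 0.08 × 0.138783 = 0.0111027
  P(Z=D)·p_D = 0.43 × 0.0612302 = 0.026329
Evidence: 0.00028356 + 0.000311562 + 0.0111027 + 0.026329 = 0.0380268
Responsibility of Cluster D: 0.026329 / 0.0380268 ≈ 0.6924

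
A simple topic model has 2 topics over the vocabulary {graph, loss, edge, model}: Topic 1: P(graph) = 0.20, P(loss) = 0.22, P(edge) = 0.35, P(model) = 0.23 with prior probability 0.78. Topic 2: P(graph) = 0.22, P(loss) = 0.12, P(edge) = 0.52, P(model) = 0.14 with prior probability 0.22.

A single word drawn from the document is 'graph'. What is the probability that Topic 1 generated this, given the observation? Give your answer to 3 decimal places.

0.763

Posterior ∝ prior × likelihood, so P(k | x) ∝ π_k f_k(x); normalise over all components.
Component likelihoods at x = 'graph':
  p_1 = 0.2
  p_2 = 0.22
Weight by the priors:
  π_1·p_1 = 0.78 × 0.2 = 0.156
  π_2·p_2 = 0.22 × 0.22 = 0.0484
Denominator: 0.156 + 0.0484 = 0.2044
So the posterior for Topic 1 is 0.156 / 0.2044 ≈ 0.763.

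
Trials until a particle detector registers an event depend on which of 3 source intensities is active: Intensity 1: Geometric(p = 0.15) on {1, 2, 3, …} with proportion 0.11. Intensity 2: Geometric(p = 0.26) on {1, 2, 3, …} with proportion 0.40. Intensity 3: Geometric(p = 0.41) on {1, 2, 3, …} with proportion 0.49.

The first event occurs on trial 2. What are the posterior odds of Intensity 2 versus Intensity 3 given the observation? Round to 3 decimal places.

The posterior odds equal the prior odds times the likelihood ratio: (π_i/π_j)·(f_i(x)/f_j(x)).
Geometric probabilities:
  f_1 = 0.1275
  f_2 = 0.1924
  f_3 = 0.2419
Odds = (0.40/0.49) × (0.1924/0.2419) = 0.816327 × 0.79537 ≈ 0.649

0.649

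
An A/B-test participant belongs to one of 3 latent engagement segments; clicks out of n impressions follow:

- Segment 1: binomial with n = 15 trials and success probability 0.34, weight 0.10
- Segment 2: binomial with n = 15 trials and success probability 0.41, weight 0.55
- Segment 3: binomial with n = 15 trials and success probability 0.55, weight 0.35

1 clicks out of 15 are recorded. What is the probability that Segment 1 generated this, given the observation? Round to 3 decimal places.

P(component k | x) = w_k·f_k(x) / marginal(x), where marginal(x) = Σ_j w_j·f_j(x).
Binomial probabilities:
  p_1 = 0.015177
  p_2 = 0.00380893
  p_3 = 0.000115194
Prior × likelihood for each component:
  w_1·p_1 = 0.10 × 0.015177 = 0.0015177
  w_2·p_2 = 0.55 × 0.00380893 = 0.00209491
  w_3·p_3 = 0.35 × 0.000115194 = 4.03178e-05
Marginal: 0.0015177 + 0.00209491 + 4.03178e-05 = 0.00365293
Responsibility of Segment 1: 0.0015177 / 0.00365293 ≈ 0.415

0.415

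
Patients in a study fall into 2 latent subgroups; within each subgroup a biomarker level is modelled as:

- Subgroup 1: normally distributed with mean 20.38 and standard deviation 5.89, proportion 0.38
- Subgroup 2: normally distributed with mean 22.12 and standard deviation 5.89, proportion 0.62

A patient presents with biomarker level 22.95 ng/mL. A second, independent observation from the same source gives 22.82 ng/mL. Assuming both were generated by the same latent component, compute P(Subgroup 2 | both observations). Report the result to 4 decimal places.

0.6578

P(component k | x) = P(Z=k)·f_k(x) / marginal(x), where marginal(x) = Σ_j P(Z=j)·f_j(x).
Since both observations come from the same component, the likelihood for component k is f_k(x₁)·f_k(x₂).
  f_1 = [(1/(5.89·√(2π)))·exp(−(22.95−20.38)²/(2·5.89²)) = 0.067732·exp(-0.09519) = 0.0615819] × [0.0621627] = 0.00382809
  f_2 = [(1/(5.89·√(2π)))·exp(−(22.95−22.12)²/(2·5.89²)) = 0.067732·exp(-0.00993) = 0.067063] × [0.0672555] = 0.00451035
Multiply by the mixture weights:
  P(Z=1)·f_1 = 0.38 × 0.00382809 = 0.00145468
  P(Z=2)·f_2 = 0.62 × 0.00451035 = 0.00279642
Denominator: 0.00145468 + 0.00279642 = 0.00425109
Responsibility of Subgroup 2: 0.00279642 / 0.00425109 ≈ 0.6578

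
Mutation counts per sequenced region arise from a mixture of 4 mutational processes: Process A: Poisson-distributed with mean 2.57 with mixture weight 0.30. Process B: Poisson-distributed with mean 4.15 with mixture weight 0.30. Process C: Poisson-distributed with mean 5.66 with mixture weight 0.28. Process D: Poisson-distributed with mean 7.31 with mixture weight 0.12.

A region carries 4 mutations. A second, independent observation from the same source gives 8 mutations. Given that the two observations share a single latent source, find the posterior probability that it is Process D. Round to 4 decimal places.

Apply Bayes' rule: the posterior for each component is proportional to its prior times its likelihood at x.
Since both observations come from the same component, the likelihood for component k is f_k(x₁)·f_k(x₂).
  p_A = [e^(−2.57)·2.57^4/4! = 0.139118] × [0.0036125] = 0.000502565
  p_B = [e^(−4.15)·4.15^4/4! = 0.194831] × [0.0343987] = 0.00670195
  p_C = [e^(−5.66)·5.66^4/4! = 0.148918] × [0.0909712] = 0.0135473
  p_D = [e^(−7.31)·7.31^4/4! = 0.079573] × [0.135246] = 0.010762
Unnormalised posteriors:
  w_A·p_A = 0.30 × 0.000502565 = 0.000150769
  w_B·p_B = 0.30 × 0.00670195 = 0.00201059
  w_C·p_C = 0.28 × 0.0135473 = 0.00379324
  w_D·p_D = 0.12 × 0.010762 = 0.00129144
Normaliser: 0.000150769 + 0.00201059 + 0.00379324 + 0.00129144 = 0.00724603
P(Process D | x₁, x₂) = 0.00129144 / 0.00724603 ≈ 0.1782

0.1782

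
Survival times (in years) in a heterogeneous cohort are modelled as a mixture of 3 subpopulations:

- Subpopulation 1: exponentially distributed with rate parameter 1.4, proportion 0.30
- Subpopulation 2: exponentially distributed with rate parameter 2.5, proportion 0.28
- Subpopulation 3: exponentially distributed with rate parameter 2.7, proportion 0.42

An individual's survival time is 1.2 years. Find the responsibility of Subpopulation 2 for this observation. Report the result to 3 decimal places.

Posterior ∝ prior × likelihood, so P(k | x) ∝ π_k f_k(x); normalise over all components.
Exponential densities:
  p_1 = 1.4·e^(−1.4·1.2) = 1.4·e^(−1.6800) = 0.260924
  p_2 = 2.5·e^(−2.5·1.2) = 2.5·e^(−3.0000) = 0.124468
  p_3 = 2.7·e^(−2.7·1.2) = 2.7·e^(−3.2400) = 0.105743
Multiply by the mixture weights:
  π_1·p_1 = 0.30 × 0.260924 = 0.0782771
  π_2·p_2 = 0.28 × 0.124468 = 0.0348509
  π_3·p_3 = 0.42 × 0.105743 = 0.0444119
Evidence: 0.0782771 + 0.0348509 + 0.0444119 = 0.15754
P(Subpopulation 2 | x) ≈ 0.221

0.221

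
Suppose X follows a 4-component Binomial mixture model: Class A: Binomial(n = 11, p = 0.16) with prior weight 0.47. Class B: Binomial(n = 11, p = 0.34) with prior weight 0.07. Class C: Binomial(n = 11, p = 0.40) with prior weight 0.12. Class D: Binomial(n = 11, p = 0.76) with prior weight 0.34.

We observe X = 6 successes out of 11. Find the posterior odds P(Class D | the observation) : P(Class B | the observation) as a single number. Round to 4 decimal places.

3.8523

Since P(k|x) ∝ π_k f_k(x), the posterior odds are π_i f_i(x) / (π_j f_j(x)).
Component likelihoods at x = 6 successes out of 11:
  L_A = 0.00324159
  L_B = 0.0893789
  L_C = 0.147149
  L_D = 0.0708891
Posterior odds = (π_D·L_D) / (π_B·L_B) = (0.34·0.0708891) / (0.07·0.0893789) = 0.0241023 / 0.00625653 ≈ 3.8523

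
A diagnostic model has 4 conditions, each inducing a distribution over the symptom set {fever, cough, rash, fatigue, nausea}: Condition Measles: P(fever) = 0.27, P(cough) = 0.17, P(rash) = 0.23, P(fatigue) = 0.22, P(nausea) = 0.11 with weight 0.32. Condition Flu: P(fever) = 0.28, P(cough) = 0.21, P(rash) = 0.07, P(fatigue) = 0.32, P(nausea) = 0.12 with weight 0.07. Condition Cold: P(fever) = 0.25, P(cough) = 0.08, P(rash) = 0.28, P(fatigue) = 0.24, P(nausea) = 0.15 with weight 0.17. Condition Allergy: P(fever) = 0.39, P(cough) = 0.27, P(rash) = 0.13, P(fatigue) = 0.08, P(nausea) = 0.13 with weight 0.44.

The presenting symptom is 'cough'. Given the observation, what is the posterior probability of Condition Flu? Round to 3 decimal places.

0.073

By Bayes' theorem, P(k | x) = π_k f_k(x) / Σ_j π_j f_j(x).
Categorical probabilities:
  L_Measles = 0.17
  L_Flu = 0.21
  L_Cold = 0.08
  L_Allergy = 0.27
Multiply by the mixture weights:
  π_Measles·L_Measles = 0.32 × 0.17 = 0.0544
  π_Flu·L_Flu = 0.07 × 0.21 = 0.0147
  π_Cold·L_Cold = 0.17 × 0.08 = 0.0136
  π_Allergy·L_Allergy = 0.44 × 0.27 = 0.1188
Sum: 0.0544 + 0.0147 + 0.0136 + 0.1188 = 0.2015
P(Condition Flu | x) = 0.0147 / 0.2015 ≈ 0.073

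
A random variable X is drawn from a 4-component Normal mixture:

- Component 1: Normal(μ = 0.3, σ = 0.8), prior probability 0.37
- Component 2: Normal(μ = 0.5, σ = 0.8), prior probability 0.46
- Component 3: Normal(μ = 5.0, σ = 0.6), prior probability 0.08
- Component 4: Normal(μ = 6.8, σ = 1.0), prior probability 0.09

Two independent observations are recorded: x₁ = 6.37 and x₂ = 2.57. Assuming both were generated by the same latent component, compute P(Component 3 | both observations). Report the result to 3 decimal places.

Apply Bayes' rule: the posterior for each component is proportional to its prior times its likelihood at x.
Since both observations come from the same component, the likelihood for component k is f_k(x₁)·f_k(x₂).
  p_1 = [1.5726e-13] × [0.00890183] = 1.39991e-15
  p_2 = [1.0159e-12] × [0.0175382] = 1.7817e-14
  p_3 = [0.0490498] × [0.00018239] = 8.9462e-06
  p_4 = [0.363714] × [5.19417e-05] = 1.88919e-05
Prior × likelihood for each component:
  P(Z=1)·p_1 = 0.37 × 1.39991e-15 = 5.17965e-16
  P(Z=2)·p_2 = 0.46 × 1.7817e-14 = 8.19584e-15
  P(Z=3)·p_3 = 0.08 × 8.9462e-06 = 7.15696e-07
  P(Z=4)·p_4 = 0.09 × 1.88919e-05 = 1.70027e-06
Normaliser: 5.17965e-16 + 8.19584e-15 + 7.15696e-07 + 1.70027e-06 = 2.41597e-06
Responsibility of Component 3: 7.15696e-07 / 2.41597e-06 ≈ 0.296

0.296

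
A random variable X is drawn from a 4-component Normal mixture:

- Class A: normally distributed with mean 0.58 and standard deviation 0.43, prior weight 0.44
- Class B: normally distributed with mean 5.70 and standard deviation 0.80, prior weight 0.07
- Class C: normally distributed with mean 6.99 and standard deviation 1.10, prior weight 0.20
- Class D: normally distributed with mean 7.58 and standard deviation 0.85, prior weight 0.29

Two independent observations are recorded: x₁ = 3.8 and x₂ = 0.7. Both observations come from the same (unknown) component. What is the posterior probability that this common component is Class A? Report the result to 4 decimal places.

0.0070

Posterior ∝ prior × likelihood, so P(k | x) ∝ w_k f_k(x); normalise over all components.
Since both observations come from the same component, the likelihood for component k is f_k(x₁)·f_k(x₂).
  f_A = [(1/(0.43·√(2π)))·exp(−(3.8−0.58)²/(2·0.43²)) = 0.927773·exp(-28.03786) = 6.17667e-13] × [0.89234] = 5.51169e-13
  f_B = [(1/(0.80·√(2π)))·exp(−(3.8−5.70)²/(2·0.80²)) = 0.498678·exp(-2.82031) = 0.0297149] × [1.6425e-09] = 4.88068e-11
  f_C = [(1/(1.10·√(2π)))·exp(−(3.8−6.99)²/(2·1.10²)) = 0.362675·exp(-4.20500) = 0.00541139] × [2.87954e-08] = 1.55823e-10
  f_D = [(1/(0.85·√(2π)))·exp(−(3.8−7.58)²/(2·0.85²)) = 0.469344·exp(-9.88817) = 2.38295e-05] × [2.78706e-15] = 6.64142e-20
Weight by the priors:
  w_A·f_A = 0.44 × 5.51169e-13 = 2.42514e-13
  w_B·f_B = 0.07 × 4.88068e-11 = 3.41647e-12
  w_C·f_C = 0.20 × 1.55823e-10 = 3.11646e-11
  w_D·f_D = 0.29 × 6.64142e-20 = 1.92601e-20
Normaliser: 2.42514e-13 + 3.41647e-12 + 3.11646e-11 + 1.92601e-20 = 3.48236e-11
So the posterior for Class A is 2.42514e-13 / 3.48236e-11 ≈ 0.0070.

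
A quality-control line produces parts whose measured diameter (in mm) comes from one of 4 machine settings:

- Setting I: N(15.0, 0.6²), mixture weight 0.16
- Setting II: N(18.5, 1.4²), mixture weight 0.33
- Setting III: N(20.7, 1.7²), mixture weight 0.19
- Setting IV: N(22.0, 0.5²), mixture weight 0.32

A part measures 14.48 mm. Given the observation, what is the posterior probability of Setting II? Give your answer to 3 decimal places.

0.020

By Bayes' theorem, P(k | x) = w_k f_k(x) / Σ_j w_j f_j(x).
Evaluate each component's likelihood at the observed value:
  L_I = (1/(0.6·√(2π)))·exp(−(14.48−15.0)²/(2·0.6²)) = 0.664904·exp(-0.37556) = 0.456727
  L_II = (1/(1.4·√(2π)))·exp(−(14.48−18.5)²/(2·1.4²)) = 0.284959·exp(-4.12255) = 0.00461722
  L_III = (1/(1.7·√(2π)))·exp(−(14.48−20.7)²/(2·1.7²)) = 0.234672·exp(-6.69349) = 0.000290746
  L_IV = (1/(0.5·√(2π)))·exp(−(14.48−22.0)²/(2·0.5²)) = 0.797885·exp(-113.10080) = 6.06578e-50
Weight by the priors:
  w_I·L_I = 0.16 × 0.456727 = 0.0730764
  w_II·L_II = 0.33 × 0.00461722 = 0.00152368
  w_III·L_III = 0.19 × 0.000290746 = 5.52417e-05
  w_IV·L_IV = 0.32 × 6.06578e-50 = 1.94105e-50
Denominator: 0.0730764 + 0.00152368 + 5.52417e-05 + 1.94105e-50 = 0.0746553
So the posterior for Setting II is 0.00152368 / 0.0746553 ≈ 0.020.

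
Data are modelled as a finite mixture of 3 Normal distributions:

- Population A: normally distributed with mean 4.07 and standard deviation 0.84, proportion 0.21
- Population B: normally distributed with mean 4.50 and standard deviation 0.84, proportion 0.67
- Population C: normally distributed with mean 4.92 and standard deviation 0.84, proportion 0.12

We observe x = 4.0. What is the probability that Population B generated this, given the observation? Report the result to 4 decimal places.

0.6710

Posterior ∝ prior × likelihood, so P(k | x) ∝ w_k f_k(x); normalise over all components.
Normal densities:
  f_A = 0.473285
  f_B = 0.397826
  f_C = 0.260707
Prior × likelihood for each component:
  w_A·f_A = 0.21 × 0.473285 = 0.0993899
  w_B·f_B = 0.67 × 0.397826 = 0.266544
  w_C·f_C = 0.12 × 0.260707 = 0.0312848
Denominator: 0.0993899 + 0.266544 + 0.0312848 = 0.397218
P(Population B | the observation) ≈ 0.6710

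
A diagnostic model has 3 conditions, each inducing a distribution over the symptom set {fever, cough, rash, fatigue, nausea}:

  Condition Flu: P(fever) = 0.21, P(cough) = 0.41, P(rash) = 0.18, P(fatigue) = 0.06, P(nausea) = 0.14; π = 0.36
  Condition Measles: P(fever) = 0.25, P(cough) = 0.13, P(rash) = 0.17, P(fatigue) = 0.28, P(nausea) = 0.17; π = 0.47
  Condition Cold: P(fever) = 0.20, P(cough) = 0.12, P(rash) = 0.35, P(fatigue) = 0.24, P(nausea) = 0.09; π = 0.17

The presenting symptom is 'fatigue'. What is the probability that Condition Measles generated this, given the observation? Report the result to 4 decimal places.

P(component k | x) = P(Z=k)·f_k(x) / marginal(x), where marginal(x) = Σ_j P(Z=j)·f_j(x).
Categorical probabilities:
  f_Flu = 0.06
  f_Measles = 0.28
  f_Cold = 0.24
Unnormalised posteriors:
  P(Z=Flu)·f_Flu = 0.36 × 0.06 = 0.0216
  P(Z=Measles)·f_Measles = 0.47 × 0.28 = 0.1316
  P(Z=Cold)·f_Cold = 0.17 × 0.24 = 0.0408
Denominator: 0.0216 + 0.1316 + 0.0408 = 0.194
Responsibility of Condition Measles: 0.1316 / 0.194 ≈ 0.6784

0.6784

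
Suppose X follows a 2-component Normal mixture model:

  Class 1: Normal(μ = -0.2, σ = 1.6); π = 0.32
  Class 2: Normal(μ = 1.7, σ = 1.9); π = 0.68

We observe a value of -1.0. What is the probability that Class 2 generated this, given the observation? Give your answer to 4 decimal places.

By Bayes' theorem, P(k | x) = w_k f_k(x) / Σ_j w_j f_j(x).
Normal densities:
  p_1 = (1/(1.6·√(2π)))·exp(−(-1.0−-0.2)²/(2·1.6²)) = 0.249339·exp(-0.12500) = 0.220041
  p_2 = (1/(1.9·√(2π)))·exp(−(-1.0−1.7)²/(2·1.9²)) = 0.209970·exp(-1.00970) = 0.0764982
Prior × likelihood for each component:
  w_1·p_1 = 0.32 × 0.220041 = 0.0704131
  w_2·p_2 = 0.68 × 0.0764982 = 0.0520188
Sum: 0.0704131 + 0.0520188 = 0.122432
P(Class 2 | data) = 0.0520188 / 0.122432 ≈ 0.4249

0.4249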